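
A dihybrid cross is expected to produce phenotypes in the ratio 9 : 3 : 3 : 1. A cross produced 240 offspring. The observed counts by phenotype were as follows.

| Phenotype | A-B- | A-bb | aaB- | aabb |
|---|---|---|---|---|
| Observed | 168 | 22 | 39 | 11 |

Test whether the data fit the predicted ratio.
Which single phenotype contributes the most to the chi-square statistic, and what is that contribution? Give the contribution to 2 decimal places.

A-bb, 11.76

Ratio total = 16. Expected counts: 240×9/16 = 135, 240×3/16 = 45, 240×3/16 = 45, 240×1/16 = 15.
A-B-: (168 − 135)²/135 = 1089/135 = 8.067
A-bb: (22 − 45)²/45 = 529/45 = 11.756
aaB-: (39 − 45)²/45 = 36/45 = 0.800
aabb: (11 − 15)²/15 = 16/15 = 1.067
The largest term is for A-bb: 11.76.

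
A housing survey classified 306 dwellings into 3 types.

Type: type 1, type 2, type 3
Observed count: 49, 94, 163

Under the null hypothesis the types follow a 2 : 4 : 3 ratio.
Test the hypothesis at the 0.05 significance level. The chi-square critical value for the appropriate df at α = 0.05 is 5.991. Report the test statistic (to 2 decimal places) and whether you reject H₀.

Ratio total = 9. Expected counts: 306×2/9 = 68, 306×4/9 = 136, 306×3/9 = 102.
cat         O        E   (O−E)²/E
type 1     49       68      5.309
type 2     94      136     12.971
type 3    163      102     36.480
Sum = 54.76
df = 2. Since 54.76 > 5.991, we reject H₀.

54.76; reject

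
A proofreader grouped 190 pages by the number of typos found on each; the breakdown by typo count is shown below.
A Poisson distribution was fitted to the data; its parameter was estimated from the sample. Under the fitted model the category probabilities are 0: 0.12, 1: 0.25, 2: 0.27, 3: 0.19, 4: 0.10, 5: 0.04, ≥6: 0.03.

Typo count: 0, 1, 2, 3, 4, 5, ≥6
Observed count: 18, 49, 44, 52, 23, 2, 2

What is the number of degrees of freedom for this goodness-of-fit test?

5

There are k = 7 categories and 1 parameter estimated from the data, so df = 7 − 1 − 1 = 5.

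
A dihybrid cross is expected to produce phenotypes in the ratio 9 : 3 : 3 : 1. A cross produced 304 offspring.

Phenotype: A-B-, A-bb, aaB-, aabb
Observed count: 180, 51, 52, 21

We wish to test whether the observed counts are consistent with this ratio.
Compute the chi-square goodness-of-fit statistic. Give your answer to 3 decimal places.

Ratio total = 16. Expected counts: 304×9/16 = 171, 304×3/16 = 57, 304×3/16 = 57, 304×1/16 = 19.
A-B-: (180 − 171)²/171 = 81/171 = 0.4737
A-bb: (51 − 57)²/57 = 36/57 = 0.6316
aaB-: (52 − 57)²/57 = 25/57 = 0.4386
aabb: (21 − 19)²/19 = 4/19 = 0.2105
Sum = 1.754

1.754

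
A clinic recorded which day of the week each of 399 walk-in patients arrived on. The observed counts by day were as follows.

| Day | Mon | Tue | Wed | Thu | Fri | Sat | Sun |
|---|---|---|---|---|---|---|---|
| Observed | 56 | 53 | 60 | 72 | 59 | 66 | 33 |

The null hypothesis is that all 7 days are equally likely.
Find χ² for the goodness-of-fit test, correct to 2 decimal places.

16.00

Under H₀ each category has probability 1/7, so each expected count is 399/7 = 57.
cat         O        E   (O−E)²/E
Mon        56       57      0.018
Tue        53       57      0.281
Wed        60       57      0.158
Thu        72       57      3.947
Fri        59       57      0.070
Sat        66       57      1.421
Sun        33       57     10.105
Sum = 16.00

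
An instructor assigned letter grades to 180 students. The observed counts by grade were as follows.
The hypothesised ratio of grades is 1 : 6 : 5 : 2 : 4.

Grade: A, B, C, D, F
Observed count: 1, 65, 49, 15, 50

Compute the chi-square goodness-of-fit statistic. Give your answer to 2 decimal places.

Ratio total = 18. Expected counts: 180×1/18 = 10, 180×6/18 = 60, 180×5/18 = 50, 180×2/18 = 20, 180×4/18 = 40.
A: (1 − 10)²/10 = 81/10 = 8.100
B: (65 − 60)²/60 = 25/60 = 0.417
C: (49 − 50)²/50 = 1/50 = 0.020
D: (15 − 20)²/20 = 25/20 = 1.250
F: (50 − 40)²/40 = 100/40 = 2.500
Sum = 12.29

12.29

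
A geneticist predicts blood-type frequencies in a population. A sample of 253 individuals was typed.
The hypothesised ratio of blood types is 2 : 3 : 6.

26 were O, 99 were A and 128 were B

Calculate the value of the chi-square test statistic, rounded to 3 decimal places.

Ratio total = 11. Expected counts: 253×2/11 = 46, 253×3/11 = 69, 253×6/11 = 138.
cat         O        E   (O−E)²/E
O          26       46     8.6957
A          99       69    13.0435
B         128      138     0.7246
Sum = 22.464

22.464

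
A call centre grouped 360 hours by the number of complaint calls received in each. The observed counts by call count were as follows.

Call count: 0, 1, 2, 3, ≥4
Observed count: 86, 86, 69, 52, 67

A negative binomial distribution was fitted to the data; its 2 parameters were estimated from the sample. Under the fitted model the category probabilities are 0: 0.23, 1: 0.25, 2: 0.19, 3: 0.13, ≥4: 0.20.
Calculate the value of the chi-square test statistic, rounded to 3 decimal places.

1.232

Expected counts E_i = n·p_i: 360×0.23 = 82.8, 360×0.25 = 90, 360×0.19 = 68.4, 360×0.13 = 46.8, 360×0.20 = 72.
0: (86 − 82.8)²/82.8 = 10.24/82.8 = 0.1237
1: (86 − 90)²/90 = 16/90 = 0.1778
2: (69 − 68.4)²/68.4 = 0.36/68.4 = 0.0053
3: (52 − 46.8)²/46.8 = 27.04/46.8 = 0.5778
≥4: (67 − 72)²/72 = 25/72 = 0.3472
Sum = 1.232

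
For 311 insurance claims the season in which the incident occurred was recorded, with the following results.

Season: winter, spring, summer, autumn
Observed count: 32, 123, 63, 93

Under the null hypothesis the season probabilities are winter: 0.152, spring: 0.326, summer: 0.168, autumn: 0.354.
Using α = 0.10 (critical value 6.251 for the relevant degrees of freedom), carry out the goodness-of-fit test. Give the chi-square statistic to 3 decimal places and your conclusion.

14.408; reject

Expected counts E_i = n·p_i: 311×0.152 = 47.272, 311×0.326 = 101.386, 311×0.168 = 52.248, 311×0.354 = 110.094.
cat         O        E   (O−E)²/E
winter     32   47.272     4.9339
spring    123  101.386     4.6078
summer     63   52.248     2.2126
autumn     93  110.094     2.6541
Sum = 14.408
df = 3. Since 14.408 > 6.251, we reject H₀.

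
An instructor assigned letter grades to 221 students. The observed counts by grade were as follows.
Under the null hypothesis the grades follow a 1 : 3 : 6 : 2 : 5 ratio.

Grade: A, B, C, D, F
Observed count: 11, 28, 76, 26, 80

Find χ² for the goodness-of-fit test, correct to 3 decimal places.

6.923

Ratio total = 17. Expected counts: 221×1/17 = 13, 221×3/17 = 39, 221×6/17 = 78, 221×2/17 = 26, 221×5/17 = 65.
χ² = (11−13)²/13 + (28−39)²/39 + (76−78)²/78 + (26−26)²/26 + (80−65)²/65
   = 0.3077 + 3.1026 + 0.0513 + 0.0000 + 3.4615
Sum = 6.923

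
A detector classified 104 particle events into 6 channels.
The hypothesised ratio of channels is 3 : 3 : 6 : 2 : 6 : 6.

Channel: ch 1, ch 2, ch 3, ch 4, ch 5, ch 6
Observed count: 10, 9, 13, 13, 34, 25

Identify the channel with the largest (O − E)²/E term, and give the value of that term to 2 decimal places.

Ratio total = 26. Expected counts: 104×3/26 = 12, 104×3/26 = 12, 104×6/26 = 24, 104×2/26 = 8, 104×6/26 = 24, 104×6/26 = 24.
cat         O        E   (O−E)²/E
ch 1       10       12      0.333
ch 2        9       12      0.750
ch 3       13       24      5.042
ch 4       13        8      3.125
ch 5       34       24      4.167
ch 6       25       24      0.042
The largest term is for ch 3: 5.04.

ch 3, 5.04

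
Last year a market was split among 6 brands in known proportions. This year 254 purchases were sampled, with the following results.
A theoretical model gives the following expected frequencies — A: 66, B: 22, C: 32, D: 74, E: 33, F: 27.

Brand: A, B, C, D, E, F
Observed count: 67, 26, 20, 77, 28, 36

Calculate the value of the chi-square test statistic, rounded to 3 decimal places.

9.122

χ² = (67−66)²/66 + (26−22)²/22 + (20−32)²/32 + (77−74)²/74 + (28−33)²/33 + (36−27)²/27
   = 0.0152 + 0.7273 + 4.5000 + 0.1216 + 0.7576 + 3.0000
Sum = 9.122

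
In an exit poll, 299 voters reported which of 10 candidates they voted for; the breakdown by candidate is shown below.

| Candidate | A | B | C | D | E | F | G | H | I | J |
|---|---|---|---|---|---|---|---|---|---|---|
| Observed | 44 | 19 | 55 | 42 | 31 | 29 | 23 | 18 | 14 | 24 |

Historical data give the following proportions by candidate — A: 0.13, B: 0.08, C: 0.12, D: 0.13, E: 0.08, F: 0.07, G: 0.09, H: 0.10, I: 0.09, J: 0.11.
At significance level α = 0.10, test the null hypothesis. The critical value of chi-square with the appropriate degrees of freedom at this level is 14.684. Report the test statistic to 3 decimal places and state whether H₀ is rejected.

Expected counts E_i = n·p_i: 299×0.13 = 38.87, 299×0.08 = 23.92, 299×0.12 = 35.88, 299×0.13 = 38.87, 299×0.08 = 23.92, 299×0.07 = 20.93, 299×0.09 = 26.91, 299×0.10 = 29.9, 299×0.09 = 26.91, 299×0.11 = 32.89.
χ² = (44−38.87)²/38.87 + (19−23.92)²/23.92 + (55−35.88)²/35.88 + (42−38.87)²/38.87 + (31−23.92)²/23.92 + (29−20.93)²/20.93 + (23−26.91)²/26.91 + (18−29.9)²/29.9 + (14−26.91)²/26.91 + (24−32.89)²/32.89
   = 0.6770 + 1.0120 + 10.1888 + 0.2520 + 2.0956 + 3.1116 + 0.5681 + 4.7361 + 6.1935 + 2.4029
Sum = 31.238
df = 9. Since 31.238 > 14.684, we reject H₀.

31.238; reject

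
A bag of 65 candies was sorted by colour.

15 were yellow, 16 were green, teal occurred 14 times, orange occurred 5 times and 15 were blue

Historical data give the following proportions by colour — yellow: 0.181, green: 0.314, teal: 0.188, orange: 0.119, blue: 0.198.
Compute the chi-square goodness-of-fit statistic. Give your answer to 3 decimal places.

Expected counts E_i = n·p_i: 65×0.181 = 11.765, 65×0.314 = 20.41, 65×0.188 = 12.22, 65×0.119 = 7.735, 65×0.198 = 12.87.
cat         O        E   (O−E)²/E
yellow     15   11.765     0.8895
green      16    20.41     0.9529
teal       14    12.22     0.2593
orange      5    7.735     0.9671
blue       15    12.87     0.3525
Sum = 3.421

3.421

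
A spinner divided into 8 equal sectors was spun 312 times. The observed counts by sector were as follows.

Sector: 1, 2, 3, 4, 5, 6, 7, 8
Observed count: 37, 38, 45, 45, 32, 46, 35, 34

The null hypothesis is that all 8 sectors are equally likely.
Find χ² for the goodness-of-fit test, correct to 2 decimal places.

5.54

Expected count for each of the 8 categories: 312/8 = 39.
1: (37 − 39)²/39 = 4/39 = 0.103
2: (38 − 39)²/39 = 1/39 = 0.026
3: (45 − 39)²/39 = 36/39 = 0.923
4: (45 − 39)²/39 = 36/39 = 0.923
5: (32 − 39)²/39 = 49/39 = 1.256
6: (46 − 39)²/39 = 49/39 = 1.256
7: (35 − 39)²/39 = 16/39 = 0.410
8: (34 − 39)²/39 = 25/39 = 0.641
Sum = 5.54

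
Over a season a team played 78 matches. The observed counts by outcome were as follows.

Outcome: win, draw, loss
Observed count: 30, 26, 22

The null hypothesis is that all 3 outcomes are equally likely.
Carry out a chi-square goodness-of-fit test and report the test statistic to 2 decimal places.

1.23

Expected count for each of the 3 categories: 78/3 = 26.
cat         O        E   (O−E)²/E
win        30       26      0.615
draw       26       26      0.000
loss       22       26      0.615
Sum = 1.23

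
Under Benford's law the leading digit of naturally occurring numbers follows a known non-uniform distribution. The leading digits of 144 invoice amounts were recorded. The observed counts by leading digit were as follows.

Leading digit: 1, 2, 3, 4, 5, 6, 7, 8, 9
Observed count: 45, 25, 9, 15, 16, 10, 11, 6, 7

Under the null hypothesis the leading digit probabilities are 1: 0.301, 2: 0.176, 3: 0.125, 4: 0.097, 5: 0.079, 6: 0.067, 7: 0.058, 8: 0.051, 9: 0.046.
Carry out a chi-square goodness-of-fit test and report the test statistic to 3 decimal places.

Expected counts E_i = n·p_i: 144×0.301 = 43.344, 144×0.176 = 25.344, 144×0.125 = 18, 144×0.097 = 13.968, 144×0.079 = 11.376, 144×0.067 = 9.648, 144×0.058 = 8.352, 144×0.051 = 7.344, 144×0.046 = 6.624.
1: (45 − 43.344)²/43.344 = 2.742336/43.344 = 0.0633
2: (25 − 25.344)²/25.344 = 0.118336/25.344 = 0.0047
3: (9 − 18)²/18 = 81/18 = 4.5000
4: (15 − 13.968)²/13.968 = 1.065024/13.968 = 0.0762
5: (16 − 11.376)²/11.376 = 21.381376/11.376 = 1.8795
6: (10 − 9.648)²/9.648 = 0.123904/9.648 = 0.0128
7: (11 − 8.352)²/8.352 = 7.011904/8.352 = 0.8395
8: (6 − 7.344)²/7.344 = 1.806336/7.344 = 0.2460
9: (7 − 6.624)²/6.624 = 0.141376/6.624 = 0.0213
Sum = 7.643

7.643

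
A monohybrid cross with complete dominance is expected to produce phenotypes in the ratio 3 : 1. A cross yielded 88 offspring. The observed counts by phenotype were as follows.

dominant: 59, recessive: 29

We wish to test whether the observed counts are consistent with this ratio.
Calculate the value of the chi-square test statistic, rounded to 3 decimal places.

Ratio total = 4. Expected counts: 88×3/4 = 66, 88×1/4 = 22.
cat            O        E   (O−E)²/E
dominant      59       66     0.7424
recessive     29       22     2.2273
Sum = 2.970

2.970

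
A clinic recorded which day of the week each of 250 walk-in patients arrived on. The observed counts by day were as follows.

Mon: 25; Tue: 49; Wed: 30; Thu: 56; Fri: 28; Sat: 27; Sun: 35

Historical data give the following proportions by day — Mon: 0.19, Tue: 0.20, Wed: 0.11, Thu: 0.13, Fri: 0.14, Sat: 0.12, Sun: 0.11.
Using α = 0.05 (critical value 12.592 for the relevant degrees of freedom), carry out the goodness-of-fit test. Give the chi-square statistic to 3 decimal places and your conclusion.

Expected counts E_i = n·p_i: 250×0.19 = 47.5, 250×0.20 = 50, 250×0.11 = 27.5, 250×0.13 = 32.5, 250×0.14 = 35, 250×0.12 = 30, 250×0.11 = 27.5.
cat         O        E   (O−E)²/E
Mon        25     47.5    10.6579
Tue        49       50     0.0200
Wed        30     27.5     0.2273
Thu        56     32.5    16.9923
Fri        28       35     1.4000
Sat        27       30     0.3000
Sun        35     27.5     2.0455
Sum = 31.643
df = 6. Since 31.643 > 12.592, we reject H₀.

31.643; reject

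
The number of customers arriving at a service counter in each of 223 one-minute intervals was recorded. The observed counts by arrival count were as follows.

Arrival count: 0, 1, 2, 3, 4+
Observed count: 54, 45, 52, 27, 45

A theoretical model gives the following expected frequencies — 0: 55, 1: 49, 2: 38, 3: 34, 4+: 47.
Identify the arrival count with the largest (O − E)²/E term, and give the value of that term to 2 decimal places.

2, 5.16

0: (54 − 55)²/55 = 1/55 = 0.018
1: (45 − 49)²/49 = 16/49 = 0.327
2: (52 − 38)²/38 = 196/38 = 5.158
3: (27 − 34)²/34 = 49/34 = 1.441
4+: (45 − 47)²/47 = 4/47 = 0.085
The largest term is for 2: 5.16.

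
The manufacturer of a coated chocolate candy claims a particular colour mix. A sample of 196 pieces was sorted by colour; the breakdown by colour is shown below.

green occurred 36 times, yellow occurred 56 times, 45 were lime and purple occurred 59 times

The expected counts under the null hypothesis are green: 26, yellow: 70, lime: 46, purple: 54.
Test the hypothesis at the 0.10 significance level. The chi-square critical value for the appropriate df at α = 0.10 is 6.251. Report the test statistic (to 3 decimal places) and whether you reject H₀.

7.131; reject

green: (36 − 26)²/26 = 100/26 = 3.8462
yellow: (56 − 70)²/70 = 196/70 = 2.8000
lime: (45 − 46)²/46 = 1/46 = 0.0217
purple: (59 − 54)²/54 = 25/54 = 0.4630
Sum = 7.131
df = 3. Since 7.131 > 6.251, we reject H₀.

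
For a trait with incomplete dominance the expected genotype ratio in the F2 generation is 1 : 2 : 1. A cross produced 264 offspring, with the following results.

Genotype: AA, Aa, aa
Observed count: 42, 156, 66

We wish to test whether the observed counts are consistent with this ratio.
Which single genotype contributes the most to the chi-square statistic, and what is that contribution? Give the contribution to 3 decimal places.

Ratio total = 4. Expected counts: 264×1/4 = 66, 264×2/4 = 132, 264×1/4 = 66.
cat         O        E   (O−E)²/E
AA         42       66     8.7273
Aa        156      132     4.3636
aa         66       66     0.0000
The largest term is for AA: 8.727.

AA, 8.727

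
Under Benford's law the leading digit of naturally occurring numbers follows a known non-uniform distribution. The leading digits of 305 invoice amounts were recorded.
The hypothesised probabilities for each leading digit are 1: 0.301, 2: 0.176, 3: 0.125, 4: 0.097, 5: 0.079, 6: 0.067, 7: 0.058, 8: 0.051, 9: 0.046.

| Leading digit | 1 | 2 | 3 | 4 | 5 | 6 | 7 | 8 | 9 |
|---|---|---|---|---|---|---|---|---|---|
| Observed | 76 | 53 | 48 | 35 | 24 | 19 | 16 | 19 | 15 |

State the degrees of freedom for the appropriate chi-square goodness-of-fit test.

8

There are k = 9 categories and no parameters were estimated from the data, so df = 9 − 1 = 8.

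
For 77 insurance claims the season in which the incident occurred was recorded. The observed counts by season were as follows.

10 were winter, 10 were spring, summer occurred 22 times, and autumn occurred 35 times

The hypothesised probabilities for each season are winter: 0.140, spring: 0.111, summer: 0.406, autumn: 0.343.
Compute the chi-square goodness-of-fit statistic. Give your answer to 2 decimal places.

5.84

Expected counts E_i = n·p_i: 77×0.140 = 10.78, 77×0.111 = 8.547, 77×0.406 = 31.262, 77×0.343 = 26.411.
χ² = (10−10.78)²/10.78 + (10−8.547)²/8.547 + (22−31.262)²/31.262 + (35−26.411)²/26.411
   = 0.056 + 0.247 + 2.744 + 2.793
Sum = 5.84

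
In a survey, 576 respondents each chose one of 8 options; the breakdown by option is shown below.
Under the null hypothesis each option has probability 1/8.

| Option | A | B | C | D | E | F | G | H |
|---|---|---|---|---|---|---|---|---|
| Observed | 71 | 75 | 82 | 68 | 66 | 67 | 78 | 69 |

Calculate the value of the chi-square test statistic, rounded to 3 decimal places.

3.222

Expected count for each of the 8 categories: 576/8 = 72.
A: (71 − 72)²/72 = 1/72 = 0.0139
B: (75 − 72)²/72 = 9/72 = 0.1250
C: (82 − 72)²/72 = 100/72 = 1.3889
D: (68 − 72)²/72 = 16/72 = 0.2222
E: (66 − 72)²/72 = 36/72 = 0.5000
F: (67 − 72)²/72 = 25/72 = 0.3472
G: (78 − 72)²/72 = 36/72 = 0.5000
H: (69 − 72)²/72 = 9/72 = 0.1250
Sum = 3.222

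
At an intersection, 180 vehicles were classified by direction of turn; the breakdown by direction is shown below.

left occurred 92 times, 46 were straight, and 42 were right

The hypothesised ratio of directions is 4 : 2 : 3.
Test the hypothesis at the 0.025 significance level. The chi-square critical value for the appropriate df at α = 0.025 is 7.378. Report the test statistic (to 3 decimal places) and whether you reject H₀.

8.100; reject

Ratio total = 9. Expected counts: 180×4/9 = 80, 180×2/9 = 40, 180×3/9 = 60.
χ² = (92−80)²/80 + (46−40)²/40 + (42−60)²/60
   = 1.8000 + 0.9000 + 5.4000
Sum = 8.100
df = 2. Since 8.100 > 7.378, we reject H₀.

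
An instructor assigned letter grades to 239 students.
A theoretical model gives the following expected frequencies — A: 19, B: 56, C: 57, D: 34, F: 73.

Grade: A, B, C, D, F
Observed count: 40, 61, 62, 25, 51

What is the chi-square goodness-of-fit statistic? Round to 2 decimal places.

cat         O        E   (O−E)²/E
A          40       19     23.211
B          61       56      0.446
C          62       57      0.439
D          25       34      2.382
F          51       73      6.630
Sum = 33.11

33.11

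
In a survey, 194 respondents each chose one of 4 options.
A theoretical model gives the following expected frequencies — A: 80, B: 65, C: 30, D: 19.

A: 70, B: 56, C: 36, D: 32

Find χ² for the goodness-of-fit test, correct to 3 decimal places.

12.591

A: (70 − 80)²/80 = 100/80 = 1.2500
B: (56 − 65)²/65 = 81/65 = 1.2462
C: (36 − 30)²/30 = 36/30 = 1.2000
D: (32 − 19)²/19 = 169/19 = 8.8947
Sum = 12.591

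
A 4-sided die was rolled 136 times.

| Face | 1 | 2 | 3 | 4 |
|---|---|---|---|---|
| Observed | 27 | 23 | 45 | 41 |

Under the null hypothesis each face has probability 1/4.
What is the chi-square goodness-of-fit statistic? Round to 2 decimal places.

Under H₀ each category has probability 1/4, so each expected count is 136/4 = 34.
1: (27 − 34)²/34 = 49/34 = 1.441
2: (23 − 34)²/34 = 121/34 = 3.559
3: (45 − 34)²/34 = 121/34 = 3.559
4: (41 − 34)²/34 = 49/34 = 1.441
Sum = 10.00

10.00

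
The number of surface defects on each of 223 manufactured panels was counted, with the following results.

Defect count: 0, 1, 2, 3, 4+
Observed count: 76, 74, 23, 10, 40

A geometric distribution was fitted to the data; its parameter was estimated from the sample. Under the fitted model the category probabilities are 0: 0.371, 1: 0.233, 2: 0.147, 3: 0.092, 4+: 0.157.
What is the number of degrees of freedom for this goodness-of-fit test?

There are k = 5 categories and 1 parameter estimated from the data, so df = 5 − 1 − 1 = 3.

3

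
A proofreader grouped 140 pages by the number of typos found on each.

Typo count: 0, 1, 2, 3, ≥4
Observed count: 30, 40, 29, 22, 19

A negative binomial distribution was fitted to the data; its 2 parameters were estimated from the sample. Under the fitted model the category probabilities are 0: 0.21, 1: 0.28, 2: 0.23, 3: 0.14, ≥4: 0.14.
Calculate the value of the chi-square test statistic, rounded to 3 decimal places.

Expected counts E_i = n·p_i: 140×0.21 = 29.4, 140×0.28 = 39.2, 140×0.23 = 32.2, 140×0.14 = 19.6, 140×0.14 = 19.6.
cat         O        E   (O−E)²/E
0          30     29.4     0.0122
1          40     39.2     0.0163
2          29     32.2     0.3180
3          22     19.6     0.2939
≥4         19     19.6     0.0184
Sum = 0.659

0.659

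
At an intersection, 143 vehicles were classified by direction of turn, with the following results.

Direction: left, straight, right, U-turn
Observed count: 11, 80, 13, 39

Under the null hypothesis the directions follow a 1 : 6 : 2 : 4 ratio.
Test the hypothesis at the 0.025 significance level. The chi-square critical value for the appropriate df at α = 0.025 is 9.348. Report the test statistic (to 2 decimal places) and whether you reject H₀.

7.22; do not reject

Ratio total = 13. Expected counts: 143×1/13 = 11, 143×6/13 = 66, 143×2/13 = 22, 143×4/13 = 44.
cat           O        E   (O−E)²/E
left         11       11      0.000
straight     80       66      2.970
right        13       22      3.682
U-turn       39       44      0.568
Sum = 7.22
df = 3. Since 7.22 < 9.348, we do not reject H₀.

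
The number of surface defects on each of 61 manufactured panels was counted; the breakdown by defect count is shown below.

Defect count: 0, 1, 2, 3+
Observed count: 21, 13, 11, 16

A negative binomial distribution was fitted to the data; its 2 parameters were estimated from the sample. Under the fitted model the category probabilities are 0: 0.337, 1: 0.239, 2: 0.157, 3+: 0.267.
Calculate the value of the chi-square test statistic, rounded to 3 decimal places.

Expected counts E_i = n·p_i: 61×0.337 = 20.557, 61×0.239 = 14.579, 61×0.157 = 9.577, 61×0.267 = 16.287.
cat         O        E   (O−E)²/E
0          21   20.557     0.0095
1          13   14.579     0.1710
2          11    9.577     0.2114
3+         16   16.287     0.0051
Sum = 0.397

0.397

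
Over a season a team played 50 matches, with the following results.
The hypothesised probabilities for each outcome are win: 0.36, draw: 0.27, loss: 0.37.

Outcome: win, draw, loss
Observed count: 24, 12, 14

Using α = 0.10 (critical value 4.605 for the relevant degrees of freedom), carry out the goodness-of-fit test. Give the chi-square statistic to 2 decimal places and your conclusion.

Expected counts E_i = n·p_i: 50×0.36 = 18, 50×0.27 = 13.5, 50×0.37 = 18.5.
χ² = (24−18)²/18 + (12−13.5)²/13.5 + (14−18.5)²/18.5
   = 2.000 + 0.167 + 1.095
Sum = 3.26
df = 2. Since 3.26 < 4.605, we do not reject H₀.

3.26; do not reject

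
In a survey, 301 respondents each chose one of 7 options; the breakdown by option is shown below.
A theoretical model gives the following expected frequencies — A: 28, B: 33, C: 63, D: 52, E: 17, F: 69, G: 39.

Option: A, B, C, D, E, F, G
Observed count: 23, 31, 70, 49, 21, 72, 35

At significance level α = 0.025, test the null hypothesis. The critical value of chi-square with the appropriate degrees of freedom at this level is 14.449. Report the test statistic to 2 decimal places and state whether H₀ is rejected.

3.45; do not reject

cat         O        E   (O−E)²/E
A          23       28      0.893
B          31       33      0.121
C          70       63      0.778
D          49       52      0.173
E          21       17      0.941
F          72       69      0.130
G          35       39      0.410
Sum = 3.45
df = 6. Since 3.45 < 14.449, we do not reject H₀.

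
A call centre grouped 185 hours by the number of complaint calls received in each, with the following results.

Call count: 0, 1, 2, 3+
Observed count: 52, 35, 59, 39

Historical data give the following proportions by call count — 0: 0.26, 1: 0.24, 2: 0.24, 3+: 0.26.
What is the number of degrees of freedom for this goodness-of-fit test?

There are k = 4 categories and no parameters were estimated from the data, so df = 4 − 1 = 3.

3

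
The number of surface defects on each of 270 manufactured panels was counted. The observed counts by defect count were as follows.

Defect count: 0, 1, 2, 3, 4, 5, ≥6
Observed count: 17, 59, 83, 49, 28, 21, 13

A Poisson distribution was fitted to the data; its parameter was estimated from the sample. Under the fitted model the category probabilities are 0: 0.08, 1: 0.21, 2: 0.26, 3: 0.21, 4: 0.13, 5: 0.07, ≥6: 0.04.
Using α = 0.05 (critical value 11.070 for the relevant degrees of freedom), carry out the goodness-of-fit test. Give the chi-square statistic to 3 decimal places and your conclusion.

Expected counts E_i = n·p_i: 270×0.08 = 21.6, 270×0.21 = 56.7, 270×0.26 = 70.2, 270×0.21 = 56.7, 270×0.13 = 35.1, 270×0.07 = 18.9, 270×0.04 = 10.8.
cat         O        E   (O−E)²/E
0          17     21.6     0.9796
1          59     56.7     0.0933
2          83     70.2     2.3339
3          49     56.7     1.0457
4          28     35.1     1.4362
5          21     18.9     0.2333
≥6         13     10.8     0.4481
Sum = 6.570
df = 5. Since 6.570 < 11.070, we do not reject H₀.

6.570; do not reject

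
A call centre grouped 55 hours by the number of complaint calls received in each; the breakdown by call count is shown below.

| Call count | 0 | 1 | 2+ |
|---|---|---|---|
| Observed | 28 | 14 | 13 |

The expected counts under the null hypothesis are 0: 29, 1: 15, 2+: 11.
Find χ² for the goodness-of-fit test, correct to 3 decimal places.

0.465

0: (28 − 29)²/29 = 1/29 = 0.0345
1: (14 − 15)²/15 = 1/15 = 0.0667
2+: (13 − 11)²/11 = 4/11 = 0.3636
Sum = 0.465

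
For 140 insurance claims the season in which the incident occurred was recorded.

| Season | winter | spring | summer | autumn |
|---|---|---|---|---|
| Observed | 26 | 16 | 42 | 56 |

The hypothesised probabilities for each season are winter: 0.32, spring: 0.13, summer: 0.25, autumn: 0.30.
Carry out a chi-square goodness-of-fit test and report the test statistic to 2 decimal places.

Expected counts E_i = n·p_i: 140×0.32 = 44.8, 140×0.13 = 18.2, 140×0.25 = 35, 140×0.30 = 42.
χ² = (26−44.8)²/44.8 + (16−18.2)²/18.2 + (42−35)²/35 + (56−42)²/42
   = 7.889 + 0.266 + 1.400 + 4.667
Sum = 14.22

14.22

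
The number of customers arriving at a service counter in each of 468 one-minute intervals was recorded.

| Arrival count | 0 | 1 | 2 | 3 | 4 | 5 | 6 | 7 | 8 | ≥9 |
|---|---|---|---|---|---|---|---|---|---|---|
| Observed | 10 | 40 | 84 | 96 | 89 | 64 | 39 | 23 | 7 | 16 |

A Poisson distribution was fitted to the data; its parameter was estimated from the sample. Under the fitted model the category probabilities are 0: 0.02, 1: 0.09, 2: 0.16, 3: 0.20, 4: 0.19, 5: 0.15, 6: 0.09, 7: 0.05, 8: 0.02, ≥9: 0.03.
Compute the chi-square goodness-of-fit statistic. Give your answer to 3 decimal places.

2.977

Expected counts E_i = n·p_i: 468×0.02 = 9.36, 468×0.09 = 42.12, 468×0.16 = 74.88, 468×0.20 = 93.6, 468×0.19 = 88.92, 468×0.15 = 70.2, 468×0.09 = 42.12, 468×0.05 = 23.4, 468×0.02 = 9.36, 468×0.03 = 14.04.
0: (10 − 9.36)²/9.36 = 0.4096/9.36 = 0.0438
1: (40 − 42.12)²/42.12 = 4.4944/42.12 = 0.1067
2: (84 − 74.88)²/74.88 = 83.1744/74.88 = 1.1108
3: (96 − 93.6)²/93.6 = 5.76/93.6 = 0.0615
4: (89 − 88.92)²/88.92 = 0.0064/88.92 = 0.0001
5: (64 − 70.2)²/70.2 = 38.44/70.2 = 0.5476
6: (39 − 42.12)²/42.12 = 9.7344/42.12 = 0.2311
7: (23 − 23.4)²/23.4 = 0.16/23.4 = 0.0068
8: (7 − 9.36)²/9.36 = 5.5696/9.36 = 0.5950
≥9: (16 − 14.04)²/14.04 = 3.8416/14.04 = 0.2736
Sum = 2.977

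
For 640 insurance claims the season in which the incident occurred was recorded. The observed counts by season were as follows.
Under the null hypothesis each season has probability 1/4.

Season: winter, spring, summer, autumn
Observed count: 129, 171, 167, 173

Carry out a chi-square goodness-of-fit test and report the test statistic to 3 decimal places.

Under H₀ each category has probability 1/4, so each expected count is 640/4 = 160.
χ² = (129−160)²/160 + (171−160)²/160 + (167−160)²/160 + (173−160)²/160
   = 6.0063 + 0.7563 + 0.3063 + 1.0563
Sum = 8.125

8.125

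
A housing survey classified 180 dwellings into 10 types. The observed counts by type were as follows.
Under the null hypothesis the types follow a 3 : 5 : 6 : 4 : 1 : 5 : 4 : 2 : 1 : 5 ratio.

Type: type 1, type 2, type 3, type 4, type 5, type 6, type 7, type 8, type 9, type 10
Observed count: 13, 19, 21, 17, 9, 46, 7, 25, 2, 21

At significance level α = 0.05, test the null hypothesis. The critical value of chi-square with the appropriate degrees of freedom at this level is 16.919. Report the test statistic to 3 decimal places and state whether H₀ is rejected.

59.087; reject

Ratio total = 36. Expected counts: 180×3/36 = 15, 180×5/36 = 25, 180×6/36 = 30, 180×4/36 = 20, 180×1/36 = 5, 180×5/36 = 25, 180×4/36 = 20, 180×2/36 = 10, 180×1/36 = 5, 180×5/36 = 25.
χ² = (13−15)²/15 + (19−25)²/25 + (21−30)²/30 + (17−20)²/20 + (9−5)²/5 + (46−25)²/25 + (7−20)²/20 + (25−10)²/10 + (2−5)²/5 + (21−25)²/25
   = 0.2667 + 1.4400 + 2.7000 + 0.4500 + 3.2000 + 17.6400 + 8.4500 + 22.5000 + 1.8000 + 0.6400
Sum = 59.087
df = 9. Since 59.087 > 16.919, we reject H₀.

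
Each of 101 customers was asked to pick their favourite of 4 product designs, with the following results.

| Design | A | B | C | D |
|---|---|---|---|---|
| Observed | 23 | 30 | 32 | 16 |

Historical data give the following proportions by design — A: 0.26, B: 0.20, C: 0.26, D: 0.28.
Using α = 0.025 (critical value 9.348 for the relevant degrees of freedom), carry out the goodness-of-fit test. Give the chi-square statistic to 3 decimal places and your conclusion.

Expected counts E_i = n·p_i: 101×0.26 = 26.26, 101×0.20 = 20.2, 101×0.26 = 26.26, 101×0.28 = 28.28.
A: (23 − 26.26)²/26.26 = 10.6276/26.26 = 0.4047
B: (30 − 20.2)²/20.2 = 96.04/20.2 = 4.7545
C: (32 − 26.26)²/26.26 = 32.9476/26.26 = 1.2547
D: (16 − 28.28)²/28.28 = 150.7984/28.28 = 5.3323
Sum = 11.746
df = 3. Since 11.746 > 9.348, we reject H₀.

11.746; reject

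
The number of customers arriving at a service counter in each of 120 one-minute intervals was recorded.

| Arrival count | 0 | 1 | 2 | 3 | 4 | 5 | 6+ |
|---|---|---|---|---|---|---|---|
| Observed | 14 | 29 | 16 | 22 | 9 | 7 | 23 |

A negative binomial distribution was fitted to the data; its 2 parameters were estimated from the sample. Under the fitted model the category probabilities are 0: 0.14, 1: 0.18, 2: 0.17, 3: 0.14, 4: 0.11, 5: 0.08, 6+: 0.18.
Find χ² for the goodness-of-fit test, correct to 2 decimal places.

7.69

Expected counts E_i = n·p_i: 120×0.14 = 16.8, 120×0.18 = 21.6, 120×0.17 = 20.4, 120×0.14 = 16.8, 120×0.11 = 13.2, 120×0.08 = 9.6, 120×0.18 = 21.6.
0: (14 − 16.8)²/16.8 = 7.84/16.8 = 0.467
1: (29 − 21.6)²/21.6 = 54.76/21.6 = 2.535
2: (16 − 20.4)²/20.4 = 19.36/20.4 = 0.949
3: (22 − 16.8)²/16.8 = 27.04/16.8 = 1.610
4: (9 − 13.2)²/13.2 = 17.64/13.2 = 1.336
5: (7 − 9.6)²/9.6 = 6.76/9.6 = 0.704
6+: (23 − 21.6)²/21.6 = 1.96/21.6 = 0.091
Sum = 7.69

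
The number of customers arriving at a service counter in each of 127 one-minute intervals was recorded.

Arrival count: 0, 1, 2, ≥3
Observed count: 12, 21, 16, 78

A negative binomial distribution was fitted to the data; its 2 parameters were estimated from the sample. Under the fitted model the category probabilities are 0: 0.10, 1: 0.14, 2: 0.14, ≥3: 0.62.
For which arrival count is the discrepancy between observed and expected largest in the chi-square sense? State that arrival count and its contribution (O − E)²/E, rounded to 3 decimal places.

1, 0.583

Expected counts E_i = n·p_i: 127×0.10 = 12.7, 127×0.14 = 17.78, 127×0.14 = 17.78, 127×0.62 = 78.74.
cat         O        E   (O−E)²/E
0          12     12.7     0.0386
1          21    17.78     0.5831
2          16    17.78     0.1782
≥3         78    78.74     0.0070
The largest term is for 1: 0.583.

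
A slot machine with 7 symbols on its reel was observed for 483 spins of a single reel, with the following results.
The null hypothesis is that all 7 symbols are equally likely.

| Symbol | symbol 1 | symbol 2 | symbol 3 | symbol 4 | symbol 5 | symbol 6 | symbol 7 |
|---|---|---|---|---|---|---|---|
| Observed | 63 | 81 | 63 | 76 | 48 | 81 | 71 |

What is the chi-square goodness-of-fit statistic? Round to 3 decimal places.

12.377

Under H₀ each category has probability 1/7, so each expected count is 483/7 = 69.
χ² = (63−69)²/69 + (81−69)²/69 + (63−69)²/69 + (76−69)²/69 + (48−69)²/69 + (81−69)²/69 + (71−69)²/69
   = 0.5217 + 2.0870 + 0.5217 + 0.7101 + 6.3913 + 2.0870 + 0.0580
Sum = 12.377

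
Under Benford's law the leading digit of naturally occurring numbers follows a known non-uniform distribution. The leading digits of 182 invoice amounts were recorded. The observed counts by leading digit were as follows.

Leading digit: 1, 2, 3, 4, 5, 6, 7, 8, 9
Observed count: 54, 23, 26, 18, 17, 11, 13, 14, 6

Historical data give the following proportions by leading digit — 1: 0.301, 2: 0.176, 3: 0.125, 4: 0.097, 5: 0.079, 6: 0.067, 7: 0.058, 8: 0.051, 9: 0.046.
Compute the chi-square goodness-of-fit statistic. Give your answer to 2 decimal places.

7.26

Expected counts E_i = n·p_i: 182×0.301 = 54.782, 182×0.176 = 32.032, 182×0.125 = 22.75, 182×0.097 = 17.654, 182×0.079 = 14.378, 182×0.067 = 12.194, 182×0.058 = 10.556, 182×0.051 = 9.282, 182×0.046 = 8.372.
1: (54 − 54.782)²/54.782 = 0.611524/54.782 = 0.011
2: (23 − 32.032)²/32.032 = 81.577024/32.032 = 2.547
3: (26 − 22.75)²/22.75 = 10.5625/22.75 = 0.464
4: (18 − 17.654)²/17.654 = 0.119716/17.654 = 0.007
5: (17 − 14.378)²/14.378 = 6.874884/14.378 = 0.478
6: (11 − 12.194)²/12.194 = 1.425636/12.194 = 0.117
7: (13 − 10.556)²/10.556 = 5.973136/10.556 = 0.566
8: (14 − 9.282)²/9.282 = 22.259524/9.282 = 2.398
9: (6 − 8.372)²/8.372 = 5.626384/8.372 = 0.672
Sum = 7.26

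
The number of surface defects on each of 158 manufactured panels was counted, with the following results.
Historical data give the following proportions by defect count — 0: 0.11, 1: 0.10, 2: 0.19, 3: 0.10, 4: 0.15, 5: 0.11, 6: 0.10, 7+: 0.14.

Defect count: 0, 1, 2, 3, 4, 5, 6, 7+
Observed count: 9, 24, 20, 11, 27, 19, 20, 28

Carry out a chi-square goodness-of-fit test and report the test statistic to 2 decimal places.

16.39

Expected counts E_i = n·p_i: 158×0.11 = 17.38, 158×0.10 = 15.8, 158×0.19 = 30.02, 158×0.10 = 15.8, 158×0.15 = 23.7, 158×0.11 = 17.38, 158×0.10 = 15.8, 158×0.14 = 22.12.
0: (9 − 17.38)²/17.38 = 70.2244/17.38 = 4.041
1: (24 − 15.8)²/15.8 = 67.24/15.8 = 4.256
2: (20 − 30.02)²/30.02 = 100.4004/30.02 = 3.344
3: (11 − 15.8)²/15.8 = 23.04/15.8 = 1.458
4: (27 − 23.7)²/23.7 = 10.89/23.7 = 0.459
5: (19 − 17.38)²/17.38 = 2.6244/17.38 = 0.151
6: (20 − 15.8)²/15.8 = 17.64/15.8 = 1.116
7+: (28 − 22.12)²/22.12 = 34.5744/22.12 = 1.563
Sum = 16.39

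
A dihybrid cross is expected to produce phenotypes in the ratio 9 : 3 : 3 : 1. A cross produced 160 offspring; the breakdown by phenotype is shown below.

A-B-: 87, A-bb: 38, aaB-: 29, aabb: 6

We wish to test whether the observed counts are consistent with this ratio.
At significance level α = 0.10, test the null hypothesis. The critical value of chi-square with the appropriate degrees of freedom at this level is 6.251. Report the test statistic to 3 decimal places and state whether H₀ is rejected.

3.867; do not reject

Ratio total = 16. Expected counts: 160×9/16 = 90, 160×3/16 = 30, 160×3/16 = 30, 160×1/16 = 10.
A-B-: (87 − 90)²/90 = 9/90 = 0.1000
A-bb: (38 − 30)²/30 = 64/30 = 2.1333
aaB-: (29 − 30)²/30 = 1/30 = 0.0333
aabb: (6 − 10)²/10 = 16/10 = 1.6000
Sum = 3.867
df = 3. Since 3.867 < 6.251, we do not reject H₀.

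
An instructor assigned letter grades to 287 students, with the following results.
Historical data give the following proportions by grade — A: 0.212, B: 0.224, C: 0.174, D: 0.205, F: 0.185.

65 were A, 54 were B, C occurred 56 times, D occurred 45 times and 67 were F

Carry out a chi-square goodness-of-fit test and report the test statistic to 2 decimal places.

Expected counts E_i = n·p_i: 287×0.212 = 60.844, 287×0.224 = 64.288, 287×0.174 = 49.938, 287×0.205 = 58.835, 287×0.185 = 53.095.
χ² = (65−60.844)²/60.844 + (54−64.288)²/64.288 + (56−49.938)²/49.938 + (45−58.835)²/58.835 + (67−53.095)²/53.095
   = 0.284 + 1.646 + 0.736 + 3.253 + 3.642
Sum = 9.56

9.56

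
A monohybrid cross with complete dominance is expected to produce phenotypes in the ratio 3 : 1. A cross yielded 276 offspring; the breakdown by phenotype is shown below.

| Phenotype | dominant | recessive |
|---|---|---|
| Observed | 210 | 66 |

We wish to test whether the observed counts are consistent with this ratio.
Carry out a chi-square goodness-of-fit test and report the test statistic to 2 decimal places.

0.17

Ratio total = 4. Expected counts: 276×3/4 = 207, 276×1/4 = 69.
cat            O        E   (O−E)²/E
dominant     210      207      0.043
recessive     66       69      0.130
Sum = 0.17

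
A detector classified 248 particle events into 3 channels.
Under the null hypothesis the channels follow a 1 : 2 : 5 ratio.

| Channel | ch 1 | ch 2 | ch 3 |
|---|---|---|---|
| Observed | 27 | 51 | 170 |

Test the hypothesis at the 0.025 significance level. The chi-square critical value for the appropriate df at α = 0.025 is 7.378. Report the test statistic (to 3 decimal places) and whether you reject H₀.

Ratio total = 8. Expected counts: 248×1/8 = 31, 248×2/8 = 62, 248×5/8 = 155.
ch 1: (27 − 31)²/31 = 16/31 = 0.5161
ch 2: (51 − 62)²/62 = 121/62 = 1.9516
ch 3: (170 − 155)²/155 = 225/155 = 1.4516
Sum = 3.919
df = 2. Since 3.919 < 7.378, we do not reject H₀.

3.919; do not reject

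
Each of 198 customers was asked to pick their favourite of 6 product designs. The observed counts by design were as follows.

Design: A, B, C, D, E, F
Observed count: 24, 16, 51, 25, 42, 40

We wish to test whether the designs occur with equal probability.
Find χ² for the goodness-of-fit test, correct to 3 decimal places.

Under H₀ each category has probability 1/6, so each expected count is 198/6 = 33.
χ² = (24−33)²/33 + (16−33)²/33 + (51−33)²/33 + (25−33)²/33 + (42−33)²/33 + (40−33)²/33
   = 2.4545 + 8.7576 + 9.8182 + 1.9394 + 2.4545 + 1.4848
Sum = 26.909

26.909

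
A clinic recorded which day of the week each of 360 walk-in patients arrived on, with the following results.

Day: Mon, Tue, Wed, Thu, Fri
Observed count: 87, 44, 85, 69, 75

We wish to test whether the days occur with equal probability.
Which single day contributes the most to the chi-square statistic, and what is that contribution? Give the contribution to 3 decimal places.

Tue, 10.889

Expected count for each of the 5 categories: 360/5 = 72.
Mon: (87 − 72)²/72 = 225/72 = 3.1250
Tue: (44 − 72)²/72 = 784/72 = 10.8889
Wed: (85 − 72)²/72 = 169/72 = 2.3472
Thu: (69 − 72)²/72 = 9/72 = 0.1250
Fri: (75 − 72)²/72 = 9/72 = 0.1250
The largest term is for Tue: 10.889.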